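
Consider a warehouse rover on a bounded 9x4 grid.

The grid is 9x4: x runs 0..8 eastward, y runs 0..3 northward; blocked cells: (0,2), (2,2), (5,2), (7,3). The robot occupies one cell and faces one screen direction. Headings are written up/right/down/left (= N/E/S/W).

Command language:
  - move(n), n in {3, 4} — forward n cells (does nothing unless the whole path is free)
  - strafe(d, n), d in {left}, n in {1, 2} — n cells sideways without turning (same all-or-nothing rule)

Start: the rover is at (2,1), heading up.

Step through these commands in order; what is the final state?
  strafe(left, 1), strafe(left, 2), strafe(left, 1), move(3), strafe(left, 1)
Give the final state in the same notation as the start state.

at (0,1), heading up

from: at (2,1), heading up
t=1 strafe(left, 1) ⇒ at (1,1), heading up
t=2 strafe(left, 2) ⇒ at (1,1), heading up
t=3 strafe(left, 1) ⇒ at (0,1), heading up
t=4 move(3) ⇒ at (0,1), heading up
t=5 strafe(left, 1) ⇒ at (0,1), heading up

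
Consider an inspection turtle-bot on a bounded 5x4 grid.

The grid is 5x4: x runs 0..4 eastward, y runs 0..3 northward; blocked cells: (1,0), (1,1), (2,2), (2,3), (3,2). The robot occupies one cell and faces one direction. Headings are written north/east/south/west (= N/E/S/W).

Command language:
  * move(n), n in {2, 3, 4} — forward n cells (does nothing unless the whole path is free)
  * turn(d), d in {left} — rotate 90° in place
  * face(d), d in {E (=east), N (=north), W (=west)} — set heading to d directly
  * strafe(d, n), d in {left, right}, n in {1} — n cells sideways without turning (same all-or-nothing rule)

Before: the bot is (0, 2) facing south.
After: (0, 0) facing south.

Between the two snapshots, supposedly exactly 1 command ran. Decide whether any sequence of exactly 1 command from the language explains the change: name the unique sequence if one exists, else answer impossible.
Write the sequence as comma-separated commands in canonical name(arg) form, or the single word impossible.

key: still facing S — the one step turns nothing
from: (0, 2) facing south
[1] after move(2): (0, 0) facing south
no other 1-command option fits: unique.

move(2)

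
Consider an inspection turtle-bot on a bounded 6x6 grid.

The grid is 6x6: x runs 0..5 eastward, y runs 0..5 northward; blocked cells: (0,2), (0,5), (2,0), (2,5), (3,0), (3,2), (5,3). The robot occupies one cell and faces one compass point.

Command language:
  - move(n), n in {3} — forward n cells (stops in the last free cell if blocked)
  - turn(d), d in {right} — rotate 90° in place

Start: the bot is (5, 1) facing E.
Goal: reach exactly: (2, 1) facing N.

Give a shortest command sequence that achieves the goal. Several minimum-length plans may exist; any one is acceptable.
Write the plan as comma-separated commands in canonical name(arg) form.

from: (5, 1) facing E
step 1 (turn(right)): (5, 1) facing S
step 2 (turn(right)): (5, 1) facing W
step 3 (move(3)): (2, 1) facing W
step 4 (turn(right)): (2, 1) facing N
minimal: 4 command(s), checked below 4.

turn(right), turn(right), move(3), turn(right)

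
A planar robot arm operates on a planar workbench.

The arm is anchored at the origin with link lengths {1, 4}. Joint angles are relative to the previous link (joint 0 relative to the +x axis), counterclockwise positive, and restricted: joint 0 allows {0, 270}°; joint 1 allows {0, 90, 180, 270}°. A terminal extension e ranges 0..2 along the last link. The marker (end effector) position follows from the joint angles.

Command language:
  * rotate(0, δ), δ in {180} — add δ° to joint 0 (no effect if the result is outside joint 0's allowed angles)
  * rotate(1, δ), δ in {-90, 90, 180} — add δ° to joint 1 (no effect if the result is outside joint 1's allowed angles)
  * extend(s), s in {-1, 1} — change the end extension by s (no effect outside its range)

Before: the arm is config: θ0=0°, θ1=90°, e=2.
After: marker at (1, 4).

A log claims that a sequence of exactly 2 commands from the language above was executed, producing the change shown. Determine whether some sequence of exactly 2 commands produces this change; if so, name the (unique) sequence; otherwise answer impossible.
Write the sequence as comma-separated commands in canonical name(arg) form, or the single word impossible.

extend(-1), extend(-1)

begin: config: θ0=0°, θ1=90°, e=2
1. extend(-1) → config: θ0=0°, θ1=90°, e=1
2. extend(-1) → config: θ0=0°, θ1=90°, e=0
all 36 alternatives checked — unique.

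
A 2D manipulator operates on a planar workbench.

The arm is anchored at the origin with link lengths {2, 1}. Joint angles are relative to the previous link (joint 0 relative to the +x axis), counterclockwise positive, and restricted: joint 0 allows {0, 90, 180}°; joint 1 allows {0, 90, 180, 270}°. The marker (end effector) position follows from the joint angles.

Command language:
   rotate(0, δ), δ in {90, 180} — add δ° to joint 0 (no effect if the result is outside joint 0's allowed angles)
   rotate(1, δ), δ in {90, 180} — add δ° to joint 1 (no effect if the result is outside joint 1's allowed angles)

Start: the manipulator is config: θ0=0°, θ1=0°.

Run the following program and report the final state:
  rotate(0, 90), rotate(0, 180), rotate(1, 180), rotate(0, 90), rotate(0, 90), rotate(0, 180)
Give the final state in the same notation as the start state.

start: config: θ0=0°, θ1=0°
1. rotate(0, 90) → config: θ0=90°, θ1=0°
2. rotate(0, 180) → config: θ0=90°, θ1=0°
3. rotate(1, 180) → config: θ0=90°, θ1=180°
4. rotate(0, 90) → config: θ0=180°, θ1=180°
5. rotate(0, 90) → config: θ0=180°, θ1=180°
6. rotate(0, 180) → config: θ0=0°, θ1=180°

config: θ0=0°, θ1=180°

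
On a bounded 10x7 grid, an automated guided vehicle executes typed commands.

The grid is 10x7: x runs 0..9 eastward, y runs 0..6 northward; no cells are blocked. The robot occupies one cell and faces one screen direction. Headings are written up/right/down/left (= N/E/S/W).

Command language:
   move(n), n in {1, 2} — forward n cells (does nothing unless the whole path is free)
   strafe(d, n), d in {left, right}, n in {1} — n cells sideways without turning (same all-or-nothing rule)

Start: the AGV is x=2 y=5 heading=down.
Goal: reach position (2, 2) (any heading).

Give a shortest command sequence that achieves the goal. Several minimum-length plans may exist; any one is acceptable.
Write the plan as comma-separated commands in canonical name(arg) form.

move(2), move(1)

initial: x=2 y=5 heading=down
1. move(2) → x=2 y=3 heading=down
2. move(1) → x=2 y=2 heading=down
no 1-step plan works, so 2 is optimal.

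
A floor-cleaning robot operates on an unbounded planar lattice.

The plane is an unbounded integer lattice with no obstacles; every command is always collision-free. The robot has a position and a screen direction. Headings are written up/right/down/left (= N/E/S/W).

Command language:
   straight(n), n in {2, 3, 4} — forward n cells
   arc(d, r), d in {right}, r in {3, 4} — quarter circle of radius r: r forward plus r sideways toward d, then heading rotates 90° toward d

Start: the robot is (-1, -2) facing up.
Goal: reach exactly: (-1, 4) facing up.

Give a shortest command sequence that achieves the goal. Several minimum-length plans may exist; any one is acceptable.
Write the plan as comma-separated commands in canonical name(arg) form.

t0: (-1, -2) facing up
[1] after straight(3): (-1, 1) facing up
[2] after straight(3): (-1, 4) facing up
no 1-step plan works, so 2 is optimal.

straight(3), straight(3)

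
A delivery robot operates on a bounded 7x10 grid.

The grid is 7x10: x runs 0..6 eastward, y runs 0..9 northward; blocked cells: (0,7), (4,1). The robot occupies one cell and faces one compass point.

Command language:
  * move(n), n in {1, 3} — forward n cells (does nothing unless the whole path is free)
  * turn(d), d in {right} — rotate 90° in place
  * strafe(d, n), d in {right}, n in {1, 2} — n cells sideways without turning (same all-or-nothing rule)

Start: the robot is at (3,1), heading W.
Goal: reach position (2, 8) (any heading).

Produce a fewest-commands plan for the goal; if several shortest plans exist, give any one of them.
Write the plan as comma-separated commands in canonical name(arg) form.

move(1), turn(right), move(1), move(3), move(3)

initial: at (3,1), heading W
1. move(1) → at (2,1), heading W
2. turn(right) → at (2,1), heading N
3. move(1) → at (2,2), heading N
4. move(3) → at (2,5), heading N
5. move(3) → at (2,8), heading N
shorter routes all fall short; 5 is best.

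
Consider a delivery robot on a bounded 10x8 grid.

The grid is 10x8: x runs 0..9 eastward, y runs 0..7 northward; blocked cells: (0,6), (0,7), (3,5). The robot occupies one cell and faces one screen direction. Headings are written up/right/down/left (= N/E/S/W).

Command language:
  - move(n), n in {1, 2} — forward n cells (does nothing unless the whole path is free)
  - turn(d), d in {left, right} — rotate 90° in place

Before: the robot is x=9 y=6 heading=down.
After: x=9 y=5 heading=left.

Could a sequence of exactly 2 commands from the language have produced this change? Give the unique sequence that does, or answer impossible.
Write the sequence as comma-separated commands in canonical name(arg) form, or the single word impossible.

move(1), turn(right)

key: order matters: swapping move(1) and turn(right) lands elsewhere
t0: x=9 y=6 heading=down
step 1 (move(1)): x=9 y=5 heading=down
step 2 (turn(right)): x=9 y=5 heading=left
uniquely the one of 16 2-step routes that fits.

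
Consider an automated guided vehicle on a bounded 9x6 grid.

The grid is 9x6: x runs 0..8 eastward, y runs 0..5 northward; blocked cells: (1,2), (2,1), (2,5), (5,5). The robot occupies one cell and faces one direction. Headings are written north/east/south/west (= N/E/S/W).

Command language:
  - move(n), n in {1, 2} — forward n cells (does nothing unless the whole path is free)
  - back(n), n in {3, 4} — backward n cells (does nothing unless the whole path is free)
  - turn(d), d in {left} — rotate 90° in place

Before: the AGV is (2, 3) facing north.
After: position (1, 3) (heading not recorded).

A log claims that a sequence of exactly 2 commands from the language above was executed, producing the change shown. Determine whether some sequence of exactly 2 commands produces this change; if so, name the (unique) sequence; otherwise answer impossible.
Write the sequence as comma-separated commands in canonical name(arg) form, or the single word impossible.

key: running move(1) before turn(left) would end elsewhere — order is forced
begin: (2, 3) facing north
step 1 (turn(left)): (2, 3) facing west
step 2 (move(1)): (1, 3) facing west
no rival 2-sequence matches.

turn(left), move(1)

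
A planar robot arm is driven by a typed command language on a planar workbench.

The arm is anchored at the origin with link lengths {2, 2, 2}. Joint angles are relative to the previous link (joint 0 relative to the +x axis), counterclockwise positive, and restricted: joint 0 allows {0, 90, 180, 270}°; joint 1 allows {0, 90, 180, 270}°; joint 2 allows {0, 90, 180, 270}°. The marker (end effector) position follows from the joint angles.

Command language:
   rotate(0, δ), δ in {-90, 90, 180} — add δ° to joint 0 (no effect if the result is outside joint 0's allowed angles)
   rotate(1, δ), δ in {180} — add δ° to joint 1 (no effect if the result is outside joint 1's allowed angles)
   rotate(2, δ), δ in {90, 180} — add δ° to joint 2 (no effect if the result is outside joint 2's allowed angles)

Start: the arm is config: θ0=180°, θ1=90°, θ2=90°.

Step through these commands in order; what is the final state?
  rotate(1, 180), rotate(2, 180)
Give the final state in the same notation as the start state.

config: θ0=180°, θ1=270°, θ2=270°

initial: config: θ0=180°, θ1=90°, θ2=90°
1. rotate(1, 180) → config: θ0=180°, θ1=270°, θ2=90°
2. rotate(2, 180) → config: θ0=180°, θ1=270°, θ2=270°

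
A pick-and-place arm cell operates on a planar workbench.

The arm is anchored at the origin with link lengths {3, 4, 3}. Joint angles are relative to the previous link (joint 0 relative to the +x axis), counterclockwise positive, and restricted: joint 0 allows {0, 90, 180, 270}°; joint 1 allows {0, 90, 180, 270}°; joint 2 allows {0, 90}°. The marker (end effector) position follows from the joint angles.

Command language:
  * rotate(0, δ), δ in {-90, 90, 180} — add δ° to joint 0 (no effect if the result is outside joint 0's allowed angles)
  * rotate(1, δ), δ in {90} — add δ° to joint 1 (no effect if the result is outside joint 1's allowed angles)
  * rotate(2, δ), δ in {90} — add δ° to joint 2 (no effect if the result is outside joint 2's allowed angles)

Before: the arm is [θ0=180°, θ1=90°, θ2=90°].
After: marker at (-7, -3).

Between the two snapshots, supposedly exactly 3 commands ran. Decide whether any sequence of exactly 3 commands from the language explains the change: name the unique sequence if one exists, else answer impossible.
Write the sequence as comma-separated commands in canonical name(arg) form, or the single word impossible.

rotate(1, 90), rotate(1, 90), rotate(1, 90)

begin: [θ0=180°, θ1=90°, θ2=90°]
t=1 rotate(1, 90) ⇒ [θ0=180°, θ1=180°, θ2=90°]
t=2 rotate(1, 90) ⇒ [θ0=180°, θ1=270°, θ2=90°]
t=3 rotate(1, 90) ⇒ [θ0=180°, θ1=0°, θ2=90°]
all 125 alternatives checked — unique.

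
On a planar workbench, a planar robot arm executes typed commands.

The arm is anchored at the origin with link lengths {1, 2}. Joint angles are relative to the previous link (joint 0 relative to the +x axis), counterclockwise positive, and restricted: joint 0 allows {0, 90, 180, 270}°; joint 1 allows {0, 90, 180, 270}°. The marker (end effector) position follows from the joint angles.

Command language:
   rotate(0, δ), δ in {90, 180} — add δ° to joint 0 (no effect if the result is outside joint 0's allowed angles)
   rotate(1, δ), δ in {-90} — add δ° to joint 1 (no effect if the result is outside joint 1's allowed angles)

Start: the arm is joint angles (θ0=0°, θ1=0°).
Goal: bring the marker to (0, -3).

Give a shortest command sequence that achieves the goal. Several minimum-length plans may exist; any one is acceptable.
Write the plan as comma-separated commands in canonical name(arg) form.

rotate(0, 180), rotate(0, 90)

t0: joint angles (θ0=0°, θ1=0°)
1. rotate(0, 180) → joint angles (θ0=180°, θ1=0°)
2. rotate(0, 90) → joint angles (θ0=270°, θ1=0°)
minimal: 2 command(s), checked below 2.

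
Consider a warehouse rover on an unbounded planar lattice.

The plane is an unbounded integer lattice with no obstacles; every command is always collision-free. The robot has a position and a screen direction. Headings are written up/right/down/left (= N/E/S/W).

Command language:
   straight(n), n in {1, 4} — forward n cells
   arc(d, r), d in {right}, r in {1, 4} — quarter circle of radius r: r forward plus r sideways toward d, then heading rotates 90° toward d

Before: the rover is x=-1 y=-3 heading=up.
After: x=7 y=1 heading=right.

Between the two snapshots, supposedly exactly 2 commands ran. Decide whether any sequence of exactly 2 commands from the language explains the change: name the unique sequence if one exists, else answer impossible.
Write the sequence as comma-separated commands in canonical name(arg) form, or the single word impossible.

key: order matters: swapping arc(right, 4) and straight(4) lands elsewhere
initial: x=-1 y=-3 heading=up
1. arc(right, 4) → x=3 y=1 heading=right
2. straight(4) → x=7 y=1 heading=right
all 16 alternatives checked — unique.

arc(right, 4), straight(4)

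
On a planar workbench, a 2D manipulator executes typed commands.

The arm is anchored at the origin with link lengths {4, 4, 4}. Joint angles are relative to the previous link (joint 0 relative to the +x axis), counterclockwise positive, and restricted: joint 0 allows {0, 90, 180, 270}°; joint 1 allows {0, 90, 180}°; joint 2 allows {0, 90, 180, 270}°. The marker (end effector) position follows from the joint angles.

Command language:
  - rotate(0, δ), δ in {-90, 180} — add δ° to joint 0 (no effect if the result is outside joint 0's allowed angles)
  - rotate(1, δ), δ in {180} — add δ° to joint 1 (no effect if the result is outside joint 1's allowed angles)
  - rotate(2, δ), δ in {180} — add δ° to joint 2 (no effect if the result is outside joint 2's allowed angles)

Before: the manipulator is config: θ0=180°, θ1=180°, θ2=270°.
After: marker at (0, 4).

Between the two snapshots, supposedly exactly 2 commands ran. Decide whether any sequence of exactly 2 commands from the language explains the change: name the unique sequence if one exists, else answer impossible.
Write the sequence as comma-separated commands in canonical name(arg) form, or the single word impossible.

from: config: θ0=180°, θ1=180°, θ2=270°
1. rotate(0, -90) → config: θ0=90°, θ1=180°, θ2=270°
2. rotate(0, -90) → config: θ0=0°, θ1=180°, θ2=270°
all 16 alternatives checked — unique.

rotate(0, -90), rotate(0, -90)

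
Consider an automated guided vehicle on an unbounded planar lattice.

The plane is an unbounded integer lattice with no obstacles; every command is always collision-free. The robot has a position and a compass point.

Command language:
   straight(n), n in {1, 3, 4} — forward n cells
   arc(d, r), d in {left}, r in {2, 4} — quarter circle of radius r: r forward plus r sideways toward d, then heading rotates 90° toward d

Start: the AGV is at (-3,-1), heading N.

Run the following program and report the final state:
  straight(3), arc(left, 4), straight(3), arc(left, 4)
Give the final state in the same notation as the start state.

initial: at (-3,-1), heading N
t=1 straight(3) ⇒ at (-3,2), heading N
t=2 arc(left, 4) ⇒ at (-7,6), heading W
t=3 straight(3) ⇒ at (-10,6), heading W
t=4 arc(left, 4) ⇒ at (-14,2), heading S

at (-14,2), heading S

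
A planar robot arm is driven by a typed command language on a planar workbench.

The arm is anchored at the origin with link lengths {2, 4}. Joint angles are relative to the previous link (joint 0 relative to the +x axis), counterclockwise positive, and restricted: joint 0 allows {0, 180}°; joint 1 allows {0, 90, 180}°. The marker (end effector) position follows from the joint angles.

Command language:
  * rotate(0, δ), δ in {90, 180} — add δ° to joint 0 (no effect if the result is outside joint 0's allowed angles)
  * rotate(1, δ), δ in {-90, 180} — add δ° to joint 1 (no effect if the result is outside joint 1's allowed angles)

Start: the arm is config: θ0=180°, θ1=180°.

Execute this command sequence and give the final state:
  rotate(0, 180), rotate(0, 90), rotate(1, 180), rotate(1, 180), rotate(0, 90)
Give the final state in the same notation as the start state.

config: θ0=0°, θ1=180°

start: config: θ0=180°, θ1=180°
t=1 rotate(0, 180) ⇒ config: θ0=0°, θ1=180°
t=2 rotate(0, 90) ⇒ config: θ0=0°, θ1=180°
t=3 rotate(1, 180) ⇒ config: θ0=0°, θ1=0°
t=4 rotate(1, 180) ⇒ config: θ0=0°, θ1=180°
t=5 rotate(0, 90) ⇒ config: θ0=0°, θ1=180°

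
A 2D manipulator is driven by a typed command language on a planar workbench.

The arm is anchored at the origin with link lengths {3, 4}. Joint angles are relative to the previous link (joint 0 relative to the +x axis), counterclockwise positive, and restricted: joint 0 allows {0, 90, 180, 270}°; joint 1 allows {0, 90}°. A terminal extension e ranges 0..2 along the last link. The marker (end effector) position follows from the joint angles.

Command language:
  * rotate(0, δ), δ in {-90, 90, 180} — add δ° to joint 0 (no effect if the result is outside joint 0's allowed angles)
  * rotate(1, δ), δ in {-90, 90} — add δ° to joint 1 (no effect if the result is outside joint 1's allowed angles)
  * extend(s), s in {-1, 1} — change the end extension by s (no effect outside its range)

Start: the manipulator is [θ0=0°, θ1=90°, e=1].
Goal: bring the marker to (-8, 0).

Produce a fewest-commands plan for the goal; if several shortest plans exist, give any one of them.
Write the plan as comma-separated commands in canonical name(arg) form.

t0: [θ0=0°, θ1=90°, e=1]
step 1 (rotate(1, -90)): [θ0=0°, θ1=0°, e=1]
step 2 (rotate(0, 180)): [θ0=180°, θ1=0°, e=1]
shorter routes all fall short; 2 is best.

rotate(1, -90), rotate(0, 180)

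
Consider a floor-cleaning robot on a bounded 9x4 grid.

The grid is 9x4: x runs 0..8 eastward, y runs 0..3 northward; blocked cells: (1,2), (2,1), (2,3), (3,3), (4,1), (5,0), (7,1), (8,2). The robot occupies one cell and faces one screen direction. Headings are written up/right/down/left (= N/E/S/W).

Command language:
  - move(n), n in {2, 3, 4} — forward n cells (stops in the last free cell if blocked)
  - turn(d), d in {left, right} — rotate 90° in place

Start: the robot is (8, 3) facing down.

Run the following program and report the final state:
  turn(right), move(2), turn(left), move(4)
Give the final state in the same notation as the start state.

(6, 0) facing down

initial: (8, 3) facing down
t=1 turn(right) ⇒ (8, 3) facing left
t=2 move(2) ⇒ (6, 3) facing left
t=3 turn(left) ⇒ (6, 3) facing down
t=4 move(4) ⇒ (6, 0) facing down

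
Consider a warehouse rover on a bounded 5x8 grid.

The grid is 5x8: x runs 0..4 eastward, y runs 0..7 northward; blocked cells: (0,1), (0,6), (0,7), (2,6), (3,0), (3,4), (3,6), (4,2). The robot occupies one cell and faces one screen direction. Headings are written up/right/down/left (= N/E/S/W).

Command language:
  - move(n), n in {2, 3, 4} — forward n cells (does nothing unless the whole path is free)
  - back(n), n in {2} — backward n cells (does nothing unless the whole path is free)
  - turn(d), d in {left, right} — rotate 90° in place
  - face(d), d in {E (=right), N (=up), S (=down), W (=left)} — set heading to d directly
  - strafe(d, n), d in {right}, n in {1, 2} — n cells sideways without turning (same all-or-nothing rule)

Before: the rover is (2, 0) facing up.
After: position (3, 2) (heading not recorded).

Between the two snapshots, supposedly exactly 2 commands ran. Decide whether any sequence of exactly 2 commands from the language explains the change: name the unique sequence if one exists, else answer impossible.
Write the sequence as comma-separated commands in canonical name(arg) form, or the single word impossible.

key: order matters: swapping move(2) and strafe(right, 1) lands elsewhere
start: (2, 0) facing up
step 1 (move(2)): (2, 2) facing up
step 2 (strafe(right, 1)): (3, 2) facing up
uniquely the one of 144 2-step routes that fits.

move(2), strafe(right, 1)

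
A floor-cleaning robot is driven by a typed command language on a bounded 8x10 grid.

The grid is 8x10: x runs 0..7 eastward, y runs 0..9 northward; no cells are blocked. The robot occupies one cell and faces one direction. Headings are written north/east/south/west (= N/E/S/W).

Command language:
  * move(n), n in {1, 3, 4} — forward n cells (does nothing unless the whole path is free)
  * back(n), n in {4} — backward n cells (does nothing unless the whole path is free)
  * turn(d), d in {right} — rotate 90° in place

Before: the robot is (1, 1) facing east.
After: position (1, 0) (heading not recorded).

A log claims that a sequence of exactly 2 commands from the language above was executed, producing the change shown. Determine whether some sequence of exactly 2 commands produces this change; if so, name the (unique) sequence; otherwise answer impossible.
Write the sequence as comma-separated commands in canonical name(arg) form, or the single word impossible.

key: running move(1) before turn(right) would end elsewhere — order is forced
t0: (1, 1) facing east
step 1 (turn(right)): (1, 1) facing south
step 2 (move(1)): (1, 0) facing south
all 25 alternatives checked — unique.

turn(right), move(1)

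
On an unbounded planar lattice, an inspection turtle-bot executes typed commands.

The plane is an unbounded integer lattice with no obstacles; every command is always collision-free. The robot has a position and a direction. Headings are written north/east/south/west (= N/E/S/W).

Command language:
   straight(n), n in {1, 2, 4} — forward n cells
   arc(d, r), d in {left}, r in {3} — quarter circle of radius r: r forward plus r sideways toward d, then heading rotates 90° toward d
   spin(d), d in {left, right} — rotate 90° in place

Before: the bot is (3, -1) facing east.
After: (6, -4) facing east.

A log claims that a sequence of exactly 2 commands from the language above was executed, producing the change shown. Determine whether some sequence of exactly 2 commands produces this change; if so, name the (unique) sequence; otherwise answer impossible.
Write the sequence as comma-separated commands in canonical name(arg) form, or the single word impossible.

key: heading stays E — rotations cancel among the 2 commands
initial: (3, -1) facing east
[1] after spin(right): (3, -1) facing south
[2] after arc(left, 3): (6, -4) facing east
no other 2-command option fits: unique.

spin(right), arc(left, 3)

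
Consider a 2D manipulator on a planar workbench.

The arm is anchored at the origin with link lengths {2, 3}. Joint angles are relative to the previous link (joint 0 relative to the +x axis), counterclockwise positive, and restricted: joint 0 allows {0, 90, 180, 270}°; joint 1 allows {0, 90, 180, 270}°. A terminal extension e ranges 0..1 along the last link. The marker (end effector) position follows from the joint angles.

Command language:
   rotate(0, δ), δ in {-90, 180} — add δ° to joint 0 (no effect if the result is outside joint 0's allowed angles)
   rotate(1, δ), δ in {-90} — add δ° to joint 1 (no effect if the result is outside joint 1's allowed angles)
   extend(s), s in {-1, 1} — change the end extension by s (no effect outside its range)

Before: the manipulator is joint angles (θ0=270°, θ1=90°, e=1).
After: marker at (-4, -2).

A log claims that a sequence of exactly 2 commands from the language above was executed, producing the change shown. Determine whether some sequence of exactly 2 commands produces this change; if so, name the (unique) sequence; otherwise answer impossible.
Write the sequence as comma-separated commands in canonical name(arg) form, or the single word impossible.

rotate(1, -90), rotate(1, -90)

start: joint angles (θ0=270°, θ1=90°, e=1)
t=1 rotate(1, -90) ⇒ joint angles (θ0=270°, θ1=0°, e=1)
t=2 rotate(1, -90) ⇒ joint angles (θ0=270°, θ1=270°, e=1)
no rival 2-sequence matches.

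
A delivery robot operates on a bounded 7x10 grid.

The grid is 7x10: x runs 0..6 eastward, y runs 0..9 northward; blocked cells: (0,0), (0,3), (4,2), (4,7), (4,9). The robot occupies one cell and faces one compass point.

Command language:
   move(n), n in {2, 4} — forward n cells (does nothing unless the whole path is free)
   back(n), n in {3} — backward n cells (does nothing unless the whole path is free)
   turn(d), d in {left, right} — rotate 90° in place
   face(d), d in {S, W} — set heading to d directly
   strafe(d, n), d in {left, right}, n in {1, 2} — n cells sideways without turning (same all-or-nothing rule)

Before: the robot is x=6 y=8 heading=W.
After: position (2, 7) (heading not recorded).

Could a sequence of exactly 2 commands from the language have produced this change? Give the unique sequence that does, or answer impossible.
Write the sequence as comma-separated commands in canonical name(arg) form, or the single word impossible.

move(4), strafe(left, 1)

key: order matters: swapping move(4) and strafe(left, 1) lands elsewhere
from: x=6 y=8 heading=W
t=1 move(4) ⇒ x=2 y=8 heading=W
t=2 strafe(left, 1) ⇒ x=2 y=7 heading=W
no rival 2-sequence matches.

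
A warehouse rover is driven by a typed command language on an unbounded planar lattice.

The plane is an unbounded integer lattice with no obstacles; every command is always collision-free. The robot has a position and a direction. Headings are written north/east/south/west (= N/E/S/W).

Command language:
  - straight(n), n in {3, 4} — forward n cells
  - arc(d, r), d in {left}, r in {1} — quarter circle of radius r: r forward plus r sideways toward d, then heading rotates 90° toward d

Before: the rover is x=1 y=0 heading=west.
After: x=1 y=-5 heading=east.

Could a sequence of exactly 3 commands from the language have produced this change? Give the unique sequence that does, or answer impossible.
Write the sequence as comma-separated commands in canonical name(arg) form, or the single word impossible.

key: position moved to (1,-5) AND the heading swung to E — translation plus rotation needed
initial: x=1 y=0 heading=west
[1] after arc(left, 1): x=0 y=-1 heading=south
[2] after straight(3): x=0 y=-4 heading=south
[3] after arc(left, 1): x=1 y=-5 heading=east
uniquely the one of 27 3-step routes that fits.

arc(left, 1), straight(3), arc(left, 1)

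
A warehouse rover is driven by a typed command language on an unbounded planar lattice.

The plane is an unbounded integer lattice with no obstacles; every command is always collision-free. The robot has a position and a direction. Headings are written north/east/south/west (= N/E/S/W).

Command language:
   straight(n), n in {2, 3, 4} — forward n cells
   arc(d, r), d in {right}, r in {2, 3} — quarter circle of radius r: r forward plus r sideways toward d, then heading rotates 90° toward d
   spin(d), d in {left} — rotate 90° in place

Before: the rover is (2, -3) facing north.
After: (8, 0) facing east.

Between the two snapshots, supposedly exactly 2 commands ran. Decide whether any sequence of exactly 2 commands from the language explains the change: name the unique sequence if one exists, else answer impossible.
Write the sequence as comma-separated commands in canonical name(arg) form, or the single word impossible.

arc(right, 3), straight(3)

key: running straight(3) before arc(right, 3) would end elsewhere — order is forced
t0: (2, -3) facing north
1. arc(right, 3) → (5, 0) facing east
2. straight(3) → (8, 0) facing east
uniquely the one of 36 2-step routes that fits.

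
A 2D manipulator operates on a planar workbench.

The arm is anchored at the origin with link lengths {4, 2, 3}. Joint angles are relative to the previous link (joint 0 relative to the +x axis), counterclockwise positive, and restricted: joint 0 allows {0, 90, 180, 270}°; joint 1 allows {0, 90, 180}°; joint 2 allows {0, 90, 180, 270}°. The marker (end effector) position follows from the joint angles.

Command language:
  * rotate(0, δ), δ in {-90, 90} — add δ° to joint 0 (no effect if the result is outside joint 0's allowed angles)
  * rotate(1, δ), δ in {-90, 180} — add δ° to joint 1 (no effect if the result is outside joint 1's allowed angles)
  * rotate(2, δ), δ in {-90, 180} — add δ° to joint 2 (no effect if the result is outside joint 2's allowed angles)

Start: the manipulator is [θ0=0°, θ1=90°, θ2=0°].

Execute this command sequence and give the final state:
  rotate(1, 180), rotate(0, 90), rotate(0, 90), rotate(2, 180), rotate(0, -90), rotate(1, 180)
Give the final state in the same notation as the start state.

[θ0=90°, θ1=90°, θ2=180°]

from: [θ0=0°, θ1=90°, θ2=0°]
t=1 rotate(1, 180) ⇒ [θ0=0°, θ1=90°, θ2=0°]
t=2 rotate(0, 90) ⇒ [θ0=90°, θ1=90°, θ2=0°]
t=3 rotate(0, 90) ⇒ [θ0=180°, θ1=90°, θ2=0°]
t=4 rotate(2, 180) ⇒ [θ0=180°, θ1=90°, θ2=180°]
t=5 rotate(0, -90) ⇒ [θ0=90°, θ1=90°, θ2=180°]
t=6 rotate(1, 180) ⇒ [θ0=90°, θ1=90°, θ2=180°]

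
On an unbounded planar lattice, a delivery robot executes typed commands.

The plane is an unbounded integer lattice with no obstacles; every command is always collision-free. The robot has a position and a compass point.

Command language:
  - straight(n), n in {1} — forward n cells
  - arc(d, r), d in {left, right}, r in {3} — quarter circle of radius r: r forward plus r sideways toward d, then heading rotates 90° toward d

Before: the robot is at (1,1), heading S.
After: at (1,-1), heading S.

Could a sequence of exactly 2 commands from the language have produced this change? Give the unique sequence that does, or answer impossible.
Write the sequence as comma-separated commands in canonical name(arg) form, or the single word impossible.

key: heading stays S — no command in the sequence turns
t0: at (1,1), heading S
t=1 straight(1) ⇒ at (1,0), heading S
t=2 straight(1) ⇒ at (1,-1), heading S
no other 2-command option fits: unique.

straight(1), straight(1)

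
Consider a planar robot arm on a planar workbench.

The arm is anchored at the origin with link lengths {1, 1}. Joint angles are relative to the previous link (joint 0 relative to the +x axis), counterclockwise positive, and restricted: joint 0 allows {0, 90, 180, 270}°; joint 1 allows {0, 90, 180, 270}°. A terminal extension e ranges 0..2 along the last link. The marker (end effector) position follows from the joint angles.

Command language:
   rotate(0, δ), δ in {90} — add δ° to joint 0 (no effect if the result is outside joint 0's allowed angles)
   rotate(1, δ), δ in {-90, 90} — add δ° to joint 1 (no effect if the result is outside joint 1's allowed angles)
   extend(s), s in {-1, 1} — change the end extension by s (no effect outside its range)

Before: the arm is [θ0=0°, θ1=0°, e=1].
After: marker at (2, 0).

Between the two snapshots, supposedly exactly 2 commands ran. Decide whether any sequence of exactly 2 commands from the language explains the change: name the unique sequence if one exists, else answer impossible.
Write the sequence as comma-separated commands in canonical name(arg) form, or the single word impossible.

begin: [θ0=0°, θ1=0°, e=1]
t=1 extend(-1) ⇒ [θ0=0°, θ1=0°, e=0]
t=2 extend(-1) ⇒ [θ0=0°, θ1=0°, e=0]
uniquely the one of 25 2-step routes that fits.

extend(-1), extend(-1)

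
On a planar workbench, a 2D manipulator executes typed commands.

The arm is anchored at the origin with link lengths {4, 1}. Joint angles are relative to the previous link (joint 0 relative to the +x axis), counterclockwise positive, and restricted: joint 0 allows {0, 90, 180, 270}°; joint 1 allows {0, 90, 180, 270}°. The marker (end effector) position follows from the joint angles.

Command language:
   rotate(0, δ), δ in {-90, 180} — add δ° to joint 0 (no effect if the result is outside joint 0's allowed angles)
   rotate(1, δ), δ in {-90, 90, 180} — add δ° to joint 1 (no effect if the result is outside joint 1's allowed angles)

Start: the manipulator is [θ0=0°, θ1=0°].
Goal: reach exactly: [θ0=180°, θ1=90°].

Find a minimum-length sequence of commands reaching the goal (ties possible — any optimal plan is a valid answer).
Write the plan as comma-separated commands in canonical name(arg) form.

start: [θ0=0°, θ1=0°]
t=1 rotate(0, 180) ⇒ [θ0=180°, θ1=0°]
t=2 rotate(1, 90) ⇒ [θ0=180°, θ1=90°]
shorter routes all fall short; 2 is best.

rotate(0, 180), rotate(1, 90)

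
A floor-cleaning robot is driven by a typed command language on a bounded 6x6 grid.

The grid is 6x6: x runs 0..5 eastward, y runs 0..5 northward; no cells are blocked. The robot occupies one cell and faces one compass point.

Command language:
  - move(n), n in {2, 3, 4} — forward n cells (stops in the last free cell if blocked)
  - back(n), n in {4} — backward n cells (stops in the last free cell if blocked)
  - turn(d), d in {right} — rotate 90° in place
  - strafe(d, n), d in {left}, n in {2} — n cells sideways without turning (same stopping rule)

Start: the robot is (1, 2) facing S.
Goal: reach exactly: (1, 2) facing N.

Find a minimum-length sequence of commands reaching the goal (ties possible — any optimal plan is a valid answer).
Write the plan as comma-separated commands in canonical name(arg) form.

begin: (1, 2) facing S
step 1 (turn(right)): (1, 2) facing W
step 2 (turn(right)): (1, 2) facing N
shorter routes all fall short; 2 is best.

turn(right), turn(right)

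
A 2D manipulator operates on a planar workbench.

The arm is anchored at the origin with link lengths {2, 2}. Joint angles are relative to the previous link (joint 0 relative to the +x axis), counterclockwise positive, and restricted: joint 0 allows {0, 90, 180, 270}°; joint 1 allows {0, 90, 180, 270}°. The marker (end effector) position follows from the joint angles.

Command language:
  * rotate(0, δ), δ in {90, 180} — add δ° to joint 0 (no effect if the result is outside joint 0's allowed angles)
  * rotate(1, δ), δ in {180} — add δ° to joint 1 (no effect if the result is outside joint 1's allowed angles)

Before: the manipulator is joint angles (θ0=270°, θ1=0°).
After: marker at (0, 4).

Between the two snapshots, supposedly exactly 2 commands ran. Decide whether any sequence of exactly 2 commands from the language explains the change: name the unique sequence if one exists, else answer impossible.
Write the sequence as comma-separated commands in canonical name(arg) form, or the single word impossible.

rotate(0, 90), rotate(0, 90)

start: joint angles (θ0=270°, θ1=0°)
1. rotate(0, 90) → joint angles (θ0=0°, θ1=0°)
2. rotate(0, 90) → joint angles (θ0=90°, θ1=0°)
no rival 2-sequence matches.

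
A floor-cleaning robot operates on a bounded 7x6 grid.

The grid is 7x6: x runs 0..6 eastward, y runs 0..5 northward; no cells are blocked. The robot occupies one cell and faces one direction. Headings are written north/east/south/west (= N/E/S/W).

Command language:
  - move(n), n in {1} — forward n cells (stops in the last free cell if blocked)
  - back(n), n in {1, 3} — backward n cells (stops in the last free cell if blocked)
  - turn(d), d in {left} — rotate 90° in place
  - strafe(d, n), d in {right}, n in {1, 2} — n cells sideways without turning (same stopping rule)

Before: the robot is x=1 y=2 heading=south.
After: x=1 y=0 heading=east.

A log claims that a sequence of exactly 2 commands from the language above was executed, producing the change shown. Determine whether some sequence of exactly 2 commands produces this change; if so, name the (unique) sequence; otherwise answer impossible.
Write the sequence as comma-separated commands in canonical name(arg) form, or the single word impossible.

key: order matters: swapping turn(left) and strafe(right, 2) lands elsewhere
initial: x=1 y=2 heading=south
[1] after turn(left): x=1 y=2 heading=east
[2] after strafe(right, 2): x=1 y=0 heading=east
uniquely the one of 36 2-step routes that fits.

turn(left), strafe(right, 2)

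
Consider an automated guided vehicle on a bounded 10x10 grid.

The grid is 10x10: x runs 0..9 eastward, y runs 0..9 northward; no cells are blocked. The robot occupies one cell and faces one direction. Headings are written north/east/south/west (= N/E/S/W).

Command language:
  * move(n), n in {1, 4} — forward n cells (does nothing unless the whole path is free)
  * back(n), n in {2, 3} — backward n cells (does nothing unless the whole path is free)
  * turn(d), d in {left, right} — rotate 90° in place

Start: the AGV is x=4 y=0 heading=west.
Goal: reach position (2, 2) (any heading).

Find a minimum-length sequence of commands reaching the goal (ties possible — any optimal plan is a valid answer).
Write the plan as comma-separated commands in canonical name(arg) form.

start: x=4 y=0 heading=west
step 1 (turn(left)): x=4 y=0 heading=south
step 2 (back(2)): x=4 y=2 heading=south
step 3 (turn(left)): x=4 y=2 heading=east
step 4 (back(2)): x=2 y=2 heading=east
minimal: 4 command(s), checked below 4.

turn(left), back(2), turn(left), back(2)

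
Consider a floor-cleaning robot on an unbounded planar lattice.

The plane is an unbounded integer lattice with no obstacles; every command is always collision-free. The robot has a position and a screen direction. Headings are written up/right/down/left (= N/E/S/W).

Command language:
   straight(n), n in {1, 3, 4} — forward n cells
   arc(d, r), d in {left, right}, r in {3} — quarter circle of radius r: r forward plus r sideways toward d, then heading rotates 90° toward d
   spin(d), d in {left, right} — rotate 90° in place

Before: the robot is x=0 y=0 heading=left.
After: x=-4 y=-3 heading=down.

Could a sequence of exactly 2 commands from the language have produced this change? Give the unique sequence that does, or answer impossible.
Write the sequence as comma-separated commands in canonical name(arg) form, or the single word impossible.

key: running arc(left, 3) before straight(1) would end elsewhere — order is forced
t0: x=0 y=0 heading=left
[1] after straight(1): x=-1 y=0 heading=left
[2] after arc(left, 3): x=-4 y=-3 heading=down
no other 2-command option fits: unique.

straight(1), arc(left, 3)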